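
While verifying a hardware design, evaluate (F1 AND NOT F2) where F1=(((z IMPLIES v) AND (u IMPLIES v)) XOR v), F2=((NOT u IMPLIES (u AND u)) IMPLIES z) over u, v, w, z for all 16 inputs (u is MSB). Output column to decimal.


F1 = (((z IMPLIES v) AND (u IMPLIES v)) XOR v)
F2 = ((NOT u IMPLIES (u AND u)) IMPLIES z)
Counterexample to F1=>F2 is where F1=1 and F2=0.
Evaluate each row (bits = u,v,w,z, MSB first):
  row 0 [0000]: F1=1 F2=1 -> F1&~F2 -> 0
  row 1 [0001]: F1=0 F2=1 -> F1&~F2 -> 0
  row 2 [0010]: F1=1 F2=1 -> F1&~F2 -> 0
  row 3 [0011]: F1=0 F2=1 -> F1&~F2 -> 0
  row 4 [0100]: F1=0 F2=1 -> F1&~F2 -> 0
  row 5 [0101]: F1=0 F2=1 -> F1&~F2 -> 0
  row 6 [0110]: F1=0 F2=1 -> F1&~F2 -> 0
  row 7 [0111]: F1=0 F2=1 -> F1&~F2 -> 0
  row 8 [1000]: F1=0 F2=0 -> F1&~F2 -> 0
  row 9 [1001]: F1=0 F2=1 -> F1&~F2 -> 0
  row 10 [1010]: F1=0 F2=0 -> F1&~F2 -> 0
  row 11 [1011]: F1=0 F2=1 -> F1&~F2 -> 0
  row 12 [1100]: F1=0 F2=0 -> F1&~F2 -> 0
  row 13 [1101]: F1=0 F2=1 -> F1&~F2 -> 0
  row 14 [1110]: F1=0 F2=0 -> F1&~F2 -> 0
  row 15 [1111]: F1=0 F2=1 -> F1&~F2 -> 0
Full result column, 4 rows per line (u,v fixed per line; w,z runs 00..11 left to right):
  rows 0-3 [u,v=00]: 0000  = hex 0
  rows 4-7 [u,v=01]: 0000  = hex 0
  rows 8-11 [u,v=10]: 0000  = hex 0
  rows 12-15 [u,v=11]: 0000  = hex 0
Counterexample vector (row 0 .. row 15) = 0000000000000000
Output column grouped in 4s = 0000 0000 0000 0000 = 0x0000
Convert to decimal digit by digit (value = value*16 + digit):
  0 -> 0
  0*16 + 0 = 0
  0*16 + 0 = 0
  0*16 + 0 = 0
Decimal = 0

0


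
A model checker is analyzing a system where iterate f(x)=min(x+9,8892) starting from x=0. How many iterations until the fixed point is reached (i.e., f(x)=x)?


Step 1: x=0, cap=8892, increment=9
Step 2: x grows by 9 each step until capped at 8892; fixed point is x=8892
Step 3: iterations = ceil(8892/9) = 988

988


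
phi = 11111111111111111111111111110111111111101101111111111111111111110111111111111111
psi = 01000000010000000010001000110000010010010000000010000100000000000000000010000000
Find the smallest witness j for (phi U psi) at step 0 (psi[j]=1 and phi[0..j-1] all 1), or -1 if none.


(phi U psi) at 0: need smallest j with psi[j]=1 and phi[i]=1 for all i in [0,j).
Scan from step 0:
  step 0: phi=1, psi=0 -> continue
  step 1: psi=1 and phi held for [0,1) -> witness found
Witness step = 1

1


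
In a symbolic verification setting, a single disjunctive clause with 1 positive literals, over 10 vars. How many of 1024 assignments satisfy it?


Step 1: Total=2^10=1024
Step 2: Unsat when all 1 false: 2^9=512
Step 3: Sat=1024-512=512

512


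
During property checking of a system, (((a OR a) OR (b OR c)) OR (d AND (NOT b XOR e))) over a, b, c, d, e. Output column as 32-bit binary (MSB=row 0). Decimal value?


Formula: (((a OR a) OR (b OR c)) OR (d AND (NOT b XOR e))) over a, b, c, d, e (32 rows)
Evaluate each row (bits = a,b,c,d,e, MSB first):
  row 0 [00000]: (((0 OR 0) OR (0 OR 0)) OR (0 AND (NOT 0 XOR 0))) -> 0
  row 1 [00001]: (((0 OR 0) OR (0 OR 0)) OR (0 AND (NOT 0 XOR 1))) -> 0
  row 2 [00010]: (((0 OR 0) OR (0 OR 0)) OR (1 AND (NOT 0 XOR 0))) -> 1
  row 3 [00011]: (((0 OR 0) OR (0 OR 0)) OR (1 AND (NOT 0 XOR 1))) -> 0
  row 4 [00100]: (((0 OR 0) OR (0 OR 1)) OR (0 AND (NOT 0 XOR 0))) -> 1
  row 5 [00101]: (((0 OR 0) OR (0 OR 1)) OR (0 AND (NOT 0 XOR 1))) -> 1
  row 6 [00110]: (((0 OR 0) OR (0 OR 1)) OR (1 AND (NOT 0 XOR 0))) -> 1
  row 7 [00111]: (((0 OR 0) OR (0 OR 1)) OR (1 AND (NOT 0 XOR 1))) -> 1
  row 8 [01000]: (((0 OR 0) OR (1 OR 0)) OR (0 AND (NOT 1 XOR 0))) -> 1
  row 9 [01001]: (((0 OR 0) OR (1 OR 0)) OR (0 AND (NOT 1 XOR 1))) -> 1
  row 10 [01010]: (((0 OR 0) OR (1 OR 0)) OR (1 AND (NOT 1 XOR 0))) -> 1
  row 11 [01011]: (((0 OR 0) OR (1 OR 0)) OR (1 AND (NOT 1 XOR 1))) -> 1
  row 12 [01100]: (((0 OR 0) OR (1 OR 1)) OR (0 AND (NOT 1 XOR 0))) -> 1
  row 13 [01101]: (((0 OR 0) OR (1 OR 1)) OR (0 AND (NOT 1 XOR 1))) -> 1
  row 14 [01110]: (((0 OR 0) OR (1 OR 1)) OR (1 AND (NOT 1 XOR 0))) -> 1
  row 15 [01111]: (((0 OR 0) OR (1 OR 1)) OR (1 AND (NOT 1 XOR 1))) -> 1
  row 16 [10000]: (((1 OR 1) OR (0 OR 0)) OR (0 AND (NOT 0 XOR 0))) -> 1
  row 17 [10001]: (((1 OR 1) OR (0 OR 0)) OR (0 AND (NOT 0 XOR 1))) -> 1
  row 18 [10010]: (((1 OR 1) OR (0 OR 0)) OR (1 AND (NOT 0 XOR 0))) -> 1
  row 19 [10011]: (((1 OR 1) OR (0 OR 0)) OR (1 AND (NOT 0 XOR 1))) -> 1
  row 20 [10100]: (((1 OR 1) OR (0 OR 1)) OR (0 AND (NOT 0 XOR 0))) -> 1
  row 21 [10101]: (((1 OR 1) OR (0 OR 1)) OR (0 AND (NOT 0 XOR 1))) -> 1
  row 22 [10110]: (((1 OR 1) OR (0 OR 1)) OR (1 AND (NOT 0 XOR 0))) -> 1
  row 23 [10111]: (((1 OR 1) OR (0 OR 1)) OR (1 AND (NOT 0 XOR 1))) -> 1
  row 24 [11000]: (((1 OR 1) OR (1 OR 0)) OR (0 AND (NOT 1 XOR 0))) -> 1
  row 25 [11001]: (((1 OR 1) OR (1 OR 0)) OR (0 AND (NOT 1 XOR 1))) -> 1
  row 26 [11010]: (((1 OR 1) OR (1 OR 0)) OR (1 AND (NOT 1 XOR 0))) -> 1
  row 27 [11011]: (((1 OR 1) OR (1 OR 0)) OR (1 AND (NOT 1 XOR 1))) -> 1
  row 28 [11100]: (((1 OR 1) OR (1 OR 1)) OR (0 AND (NOT 1 XOR 0))) -> 1
  row 29 [11101]: (((1 OR 1) OR (1 OR 1)) OR (0 AND (NOT 1 XOR 1))) -> 1
  row 30 [11110]: (((1 OR 1) OR (1 OR 1)) OR (1 AND (NOT 1 XOR 0))) -> 1
  row 31 [11111]: (((1 OR 1) OR (1 OR 1)) OR (1 AND (NOT 1 XOR 1))) -> 1
Full result column, 4 rows per line (a,b,c fixed per line; d,e runs 00..11 left to right):
  rows 0-3 [a,b,c=000]: 0010  = hex 2
  rows 4-7 [a,b,c=001]: 1111  = hex F
  rows 8-11 [a,b,c=010]: 1111  = hex F
  rows 12-15 [a,b,c=011]: 1111  = hex F
  rows 16-19 [a,b,c=100]: 1111  = hex F
  rows 20-23 [a,b,c=101]: 1111  = hex F
  rows 24-27 [a,b,c=110]: 1111  = hex F
  rows 28-31 [a,b,c=111]: 1111  = hex F
Output column (row 0 .. row 31) = 00101111111111111111111111111111
Output column grouped in 4s = 0010 1111 1111 1111 1111 1111 1111 1111 = 0x2FFFFFFF
Convert to decimal digit by digit (value = value*16 + digit):
  2 -> 2
  2*16 + 15 (F) = 47
  47*16 + 15 (F) = 767
  767*16 + 15 (F) = 12287
  12287*16 + 15 (F) = 196607
  196607*16 + 15 (F) = 3145727
  3145727*16 + 15 (F) = 50331647
  50331647*16 + 15 (F) = 805306367
Decimal = 805306367

805306367


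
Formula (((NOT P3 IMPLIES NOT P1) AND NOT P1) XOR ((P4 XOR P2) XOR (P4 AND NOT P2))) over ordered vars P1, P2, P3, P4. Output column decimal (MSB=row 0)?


Formula: (((NOT P3 IMPLIES NOT P1) AND NOT P1) XOR ((P4 XOR P2) XOR (P4 AND NOT P2))) over P1, P2, P3, P4 (16 rows)
Evaluate each row (bits = P1,P2,P3,P4, MSB first):
  row 0 [0000]: (((NOT 0 IMPLIES NOT 0) AND NOT 0) XOR ((0 XOR 0) XOR (0 AND NOT 0))) -> 1
  row 1 [0001]: (((NOT 0 IMPLIES NOT 0) AND NOT 0) XOR ((1 XOR 0) XOR (1 AND NOT 0))) -> 1
  row 2 [0010]: (((NOT 1 IMPLIES NOT 0) AND NOT 0) XOR ((0 XOR 0) XOR (0 AND NOT 0))) -> 1
  row 3 [0011]: (((NOT 1 IMPLIES NOT 0) AND NOT 0) XOR ((1 XOR 0) XOR (1 AND NOT 0))) -> 1
  row 4 [0100]: (((NOT 0 IMPLIES NOT 0) AND NOT 0) XOR ((0 XOR 1) XOR (0 AND NOT 1))) -> 0
  row 5 [0101]: (((NOT 0 IMPLIES NOT 0) AND NOT 0) XOR ((1 XOR 1) XOR (1 AND NOT 1))) -> 1
  row 6 [0110]: (((NOT 1 IMPLIES NOT 0) AND NOT 0) XOR ((0 XOR 1) XOR (0 AND NOT 1))) -> 0
  row 7 [0111]: (((NOT 1 IMPLIES NOT 0) AND NOT 0) XOR ((1 XOR 1) XOR (1 AND NOT 1))) -> 1
  row 8 [1000]: (((NOT 0 IMPLIES NOT 1) AND NOT 1) XOR ((0 XOR 0) XOR (0 AND NOT 0))) -> 0
  row 9 [1001]: (((NOT 0 IMPLIES NOT 1) AND NOT 1) XOR ((1 XOR 0) XOR (1 AND NOT 0))) -> 0
  row 10 [1010]: (((NOT 1 IMPLIES NOT 1) AND NOT 1) XOR ((0 XOR 0) XOR (0 AND NOT 0))) -> 0
  row 11 [1011]: (((NOT 1 IMPLIES NOT 1) AND NOT 1) XOR ((1 XOR 0) XOR (1 AND NOT 0))) -> 0
  row 12 [1100]: (((NOT 0 IMPLIES NOT 1) AND NOT 1) XOR ((0 XOR 1) XOR (0 AND NOT 1))) -> 1
  row 13 [1101]: (((NOT 0 IMPLIES NOT 1) AND NOT 1) XOR ((1 XOR 1) XOR (1 AND NOT 1))) -> 0
  row 14 [1110]: (((NOT 1 IMPLIES NOT 1) AND NOT 1) XOR ((0 XOR 1) XOR (0 AND NOT 1))) -> 1
  row 15 [1111]: (((NOT 1 IMPLIES NOT 1) AND NOT 1) XOR ((1 XOR 1) XOR (1 AND NOT 1))) -> 0
Full result column, 4 rows per line (P1,P2 fixed per line; P3,P4 runs 00..11 left to right):
  rows 0-3 [P1,P2=00]: 1111  = hex F
  rows 4-7 [P1,P2=01]: 0101  = hex 5
  rows 8-11 [P1,P2=10]: 0000  = hex 0
  rows 12-15 [P1,P2=11]: 1010  = hex A
Output column (row 0 .. row 15) = 1111010100001010
Output column grouped in 4s = 1111 0101 0000 1010 = 0xF50A
Convert to decimal digit by digit (value = value*16 + digit):
  F -> 15
  15*16 + 5 = 245
  245*16 + 0 = 3920
  3920*16 + 10 (A) = 62730
Decimal = 62730

62730


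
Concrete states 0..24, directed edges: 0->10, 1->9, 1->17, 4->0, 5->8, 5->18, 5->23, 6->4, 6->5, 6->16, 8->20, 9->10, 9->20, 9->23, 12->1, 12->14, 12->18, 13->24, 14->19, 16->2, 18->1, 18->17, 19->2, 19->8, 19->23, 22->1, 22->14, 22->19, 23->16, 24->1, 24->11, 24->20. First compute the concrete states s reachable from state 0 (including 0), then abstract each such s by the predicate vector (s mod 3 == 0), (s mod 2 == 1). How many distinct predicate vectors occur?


BFS from 0:
Concrete reachable: {0, 10}
Abstract via predicates (s mod 3 == 0), (s mod 2 == 1):
  (0,0) <- {10}
  (1,0) <- {0}
Distinct abstract states = 2

2


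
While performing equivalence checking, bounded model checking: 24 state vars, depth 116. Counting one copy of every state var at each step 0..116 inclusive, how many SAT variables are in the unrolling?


BMC unrolls to depth k, creating one copy of each state var for steps 0..k.
Step count = 116 + 1 = 117 (steps 0 through 116)
Vars per step = 24
Total = 24 * 117 = 2808

2808


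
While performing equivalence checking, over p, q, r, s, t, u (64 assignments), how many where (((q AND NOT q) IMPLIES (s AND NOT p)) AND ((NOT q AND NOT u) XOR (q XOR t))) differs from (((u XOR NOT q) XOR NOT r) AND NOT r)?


F1 = (((q AND NOT q) IMPLIES (s AND NOT p)) AND ((NOT q AND NOT u) XOR (q XOR t)))
F2 = (((u XOR NOT q) XOR NOT r) AND NOT r)
Evaluate both on each of 64 rows (bits = p,q,r,s,t,u):
  row 0 [000000]: F1=1 F2=0 (differ) -> 1
  row 1 [000001]: F1=0 F2=1 (differ) -> 1
  row 2 [000010]: F1=0 F2=0 -> 0
  row 3 [000011]: F1=1 F2=1 -> 0
  row 4 [000100]: F1=1 F2=0 (differ) -> 1
  (every remaining row is evaluated the same way; all 64 results are listed next)
Full result column, 8 rows per line (p,q,r fixed per line; s,t,u runs 000..111 left to right):
  rows 0-7 [p,q,r=000]: 11001100  (ones: 4)
  rows 8-15 [p,q,r=001]: 10011001  (ones: 4)
  rows 16-23 [p,q,r=010]: 01100110  (ones: 4)
  rows 24-31 [p,q,r=011]: 11001100  (ones: 4)
  rows 32-39 [p,q,r=100]: 11001100  (ones: 4)
  rows 40-47 [p,q,r=101]: 10011001  (ones: 4)
  rows 48-55 [p,q,r=110]: 01100110  (ones: 4)
  rows 56-63 [p,q,r=111]: 11001100  (ones: 4)
Disagreements = 4+4+4+4+4+4+4+4 = 32

32


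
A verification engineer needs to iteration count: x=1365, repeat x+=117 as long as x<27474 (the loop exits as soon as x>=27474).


Step 1: x goes from 1365 toward 27474 by 117; the body runs while x<27474, so iterations = ceil((bound-start)/step)
Step 2: Distance=26109
Step 3: ceil(26109/117)=224

224


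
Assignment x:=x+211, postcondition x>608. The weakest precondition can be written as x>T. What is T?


Formula: wp(x:=E, P) = P[E/x] (substitute E for x in postcondition)
Step 1: Postcondition: x>608
Step 2: Substitute x+211 for x: x+211>608
Step 3: Solve for x: x > 608-211 = 397

397


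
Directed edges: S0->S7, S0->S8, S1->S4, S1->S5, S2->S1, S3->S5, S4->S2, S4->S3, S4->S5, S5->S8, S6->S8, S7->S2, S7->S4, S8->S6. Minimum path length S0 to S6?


BFS layer-by-layer from S0:
  dist 0: {S0}
  dist 1: {S7, S8}
  dist 2: {S2, S4, S6}
  -> S6 reached at distance 2
Shortest path length = 2

2


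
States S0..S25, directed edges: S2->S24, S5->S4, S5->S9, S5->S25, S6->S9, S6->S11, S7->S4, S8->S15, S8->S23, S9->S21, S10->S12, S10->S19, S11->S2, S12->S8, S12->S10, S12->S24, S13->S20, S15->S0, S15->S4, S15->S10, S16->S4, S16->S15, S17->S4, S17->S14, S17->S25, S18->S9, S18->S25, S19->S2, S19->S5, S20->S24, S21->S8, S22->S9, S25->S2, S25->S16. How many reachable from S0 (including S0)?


BFS from S0:
  layer 0: {S0}
Reachable set: {S0}
Count = 1

1


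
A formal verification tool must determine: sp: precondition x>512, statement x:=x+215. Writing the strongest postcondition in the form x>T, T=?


Formula: sp(P, x:=E) = exists old_x. (x = E[old_x/x]) AND P[old_x/x] (old_x is the value of x before the assignment; eliminate old_x by solving x = E[old_x/x] for old_x)
Step 1: Precondition P: x>512, i.e. old_x > 512
Step 2: Assignment gives x = old_x + 215, so old_x = x - 215
Step 3: Substitute into P: x - 215 > 512
Step 4: Simplify: x > 512+215 = 727

727


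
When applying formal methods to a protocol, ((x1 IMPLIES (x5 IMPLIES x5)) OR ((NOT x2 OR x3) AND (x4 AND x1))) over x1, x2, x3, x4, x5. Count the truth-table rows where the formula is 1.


Formula: ((x1 IMPLIES (x5 IMPLIES x5)) OR ((NOT x2 OR x3) AND (x4 AND x1))) over 5 vars (32 rows)
Evaluate each row (x1, x2, x3, x4, x5 as bits, MSB first):
  row 0 [00000]: ((0 IMPLIES (0 IMPLIES 0)) OR ((NOT 0 OR 0) AND (0 AND 0))) -> 1
  row 1 [00001]: ((0 IMPLIES (1 IMPLIES 1)) OR ((NOT 0 OR 0) AND (0 AND 0))) -> 1
  row 2 [00010]: ((0 IMPLIES (0 IMPLIES 0)) OR ((NOT 0 OR 0) AND (1 AND 0))) -> 1
  row 3 [00011]: ((0 IMPLIES (1 IMPLIES 1)) OR ((NOT 0 OR 0) AND (1 AND 0))) -> 1
  row 4 [00100]: ((0 IMPLIES (0 IMPLIES 0)) OR ((NOT 0 OR 1) AND (0 AND 0))) -> 1
  row 5 [00101]: ((0 IMPLIES (1 IMPLIES 1)) OR ((NOT 0 OR 1) AND (0 AND 0))) -> 1
  row 6 [00110]: ((0 IMPLIES (0 IMPLIES 0)) OR ((NOT 0 OR 1) AND (1 AND 0))) -> 1
  row 7 [00111]: ((0 IMPLIES (1 IMPLIES 1)) OR ((NOT 0 OR 1) AND (1 AND 0))) -> 1
  row 8 [01000]: ((0 IMPLIES (0 IMPLIES 0)) OR ((NOT 1 OR 0) AND (0 AND 0))) -> 1
  row 9 [01001]: ((0 IMPLIES (1 IMPLIES 1)) OR ((NOT 1 OR 0) AND (0 AND 0))) -> 1
  row 10 [01010]: ((0 IMPLIES (0 IMPLIES 0)) OR ((NOT 1 OR 0) AND (1 AND 0))) -> 1
  row 11 [01011]: ((0 IMPLIES (1 IMPLIES 1)) OR ((NOT 1 OR 0) AND (1 AND 0))) -> 1
  row 12 [01100]: ((0 IMPLIES (0 IMPLIES 0)) OR ((NOT 1 OR 1) AND (0 AND 0))) -> 1
  row 13 [01101]: ((0 IMPLIES (1 IMPLIES 1)) OR ((NOT 1 OR 1) AND (0 AND 0))) -> 1
  row 14 [01110]: ((0 IMPLIES (0 IMPLIES 0)) OR ((NOT 1 OR 1) AND (1 AND 0))) -> 1
  row 15 [01111]: ((0 IMPLIES (1 IMPLIES 1)) OR ((NOT 1 OR 1) AND (1 AND 0))) -> 1
  row 16 [10000]: ((1 IMPLIES (0 IMPLIES 0)) OR ((NOT 0 OR 0) AND (0 AND 1))) -> 1
  row 17 [10001]: ((1 IMPLIES (1 IMPLIES 1)) OR ((NOT 0 OR 0) AND (0 AND 1))) -> 1
  row 18 [10010]: ((1 IMPLIES (0 IMPLIES 0)) OR ((NOT 0 OR 0) AND (1 AND 1))) -> 1
  row 19 [10011]: ((1 IMPLIES (1 IMPLIES 1)) OR ((NOT 0 OR 0) AND (1 AND 1))) -> 1
  row 20 [10100]: ((1 IMPLIES (0 IMPLIES 0)) OR ((NOT 0 OR 1) AND (0 AND 1))) -> 1
  row 21 [10101]: ((1 IMPLIES (1 IMPLIES 1)) OR ((NOT 0 OR 1) AND (0 AND 1))) -> 1
  row 22 [10110]: ((1 IMPLIES (0 IMPLIES 0)) OR ((NOT 0 OR 1) AND (1 AND 1))) -> 1
  row 23 [10111]: ((1 IMPLIES (1 IMPLIES 1)) OR ((NOT 0 OR 1) AND (1 AND 1))) -> 1
  row 24 [11000]: ((1 IMPLIES (0 IMPLIES 0)) OR ((NOT 1 OR 0) AND (0 AND 1))) -> 1
  row 25 [11001]: ((1 IMPLIES (1 IMPLIES 1)) OR ((NOT 1 OR 0) AND (0 AND 1))) -> 1
  row 26 [11010]: ((1 IMPLIES (0 IMPLIES 0)) OR ((NOT 1 OR 0) AND (1 AND 1))) -> 1
  row 27 [11011]: ((1 IMPLIES (1 IMPLIES 1)) OR ((NOT 1 OR 0) AND (1 AND 1))) -> 1
  row 28 [11100]: ((1 IMPLIES (0 IMPLIES 0)) OR ((NOT 1 OR 1) AND (0 AND 1))) -> 1
  row 29 [11101]: ((1 IMPLIES (1 IMPLIES 1)) OR ((NOT 1 OR 1) AND (0 AND 1))) -> 1
  row 30 [11110]: ((1 IMPLIES (0 IMPLIES 0)) OR ((NOT 1 OR 1) AND (1 AND 1))) -> 1
  row 31 [11111]: ((1 IMPLIES (1 IMPLIES 1)) OR ((NOT 1 OR 1) AND (1 AND 1))) -> 1
Full result column, 8 rows per line (x1,x2 fixed per line; x3,x4,x5 runs 000..111 left to right):
  rows 0-7 [x1,x2=00]: 11111111  (ones: 8)
  rows 8-15 [x1,x2=01]: 11111111  (ones: 8)
  rows 16-23 [x1,x2=10]: 11111111  (ones: 8)
  rows 24-31 [x1,x2=11]: 11111111  (ones: 8)
Count of 1-rows = 8+8+8+8 = 32

32


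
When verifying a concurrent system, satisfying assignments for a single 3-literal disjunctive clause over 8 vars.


Step 1: Total=2^8=256
Step 2: Unsat when all 3 false: 2^5=32
Step 3: Sat=256-32=224

224


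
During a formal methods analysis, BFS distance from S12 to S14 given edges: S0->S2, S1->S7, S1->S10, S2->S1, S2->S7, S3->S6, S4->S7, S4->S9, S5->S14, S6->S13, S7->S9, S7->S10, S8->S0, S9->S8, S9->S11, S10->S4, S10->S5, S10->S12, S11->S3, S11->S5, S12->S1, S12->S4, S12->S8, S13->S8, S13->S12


BFS layer-by-layer from S12:
  dist 0: {S12}
  dist 1: {S1, S4, S8}
  dist 2: {S0, S7, S9, S10}
  dist 3: {S2, S5, S11}
  dist 4: {S3, S14}
  -> S14 reached at distance 4
Shortest path length = 4

4


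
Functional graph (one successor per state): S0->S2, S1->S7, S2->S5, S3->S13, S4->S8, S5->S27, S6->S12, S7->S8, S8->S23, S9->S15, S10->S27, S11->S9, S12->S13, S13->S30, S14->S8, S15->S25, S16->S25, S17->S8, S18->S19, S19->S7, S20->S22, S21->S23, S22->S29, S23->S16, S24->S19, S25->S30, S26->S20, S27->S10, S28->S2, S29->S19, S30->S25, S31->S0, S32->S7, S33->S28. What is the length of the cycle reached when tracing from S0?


Trace from S0 until a state repeats:
  S0 -> S2 -> S5 -> S27 -> S10 -> S27
S27 first seen at step 3, revisited at step 5.
Cycle length = 5 - 3 = 2

2


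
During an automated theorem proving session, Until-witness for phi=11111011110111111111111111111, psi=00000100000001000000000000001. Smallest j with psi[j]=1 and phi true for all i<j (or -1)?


(phi U psi) at 0: need smallest j with psi[j]=1 and phi[i]=1 for all i in [0,j).
Scan from step 0:
  step 0: phi=1, psi=0 -> continue
  step 1: phi=1, psi=0 -> continue
  step 2: phi=1, psi=0 -> continue
  step 3: phi=1, psi=0 -> continue
  step 5: psi=1 and phi held for [0,5) -> witness found
Witness step = 5

5


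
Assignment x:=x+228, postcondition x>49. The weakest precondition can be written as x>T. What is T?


Formula: wp(x:=E, P) = P[E/x] (substitute E for x in postcondition)
Step 1: Postcondition: x>49
Step 2: Substitute x+228 for x: x+228>49
Step 3: Solve for x: x > 49-228 = -179

-179


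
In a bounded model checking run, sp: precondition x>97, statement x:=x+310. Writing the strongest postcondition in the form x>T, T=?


Formula: sp(P, x:=E) = exists old_x. (x = E[old_x/x]) AND P[old_x/x] (old_x is the value of x before the assignment; eliminate old_x by solving x = E[old_x/x] for old_x)
Step 1: Precondition P: x>97, i.e. old_x > 97
Step 2: Assignment gives x = old_x + 310, so old_x = x - 310
Step 3: Substitute into P: x - 310 > 97
Step 4: Simplify: x > 97+310 = 407

407


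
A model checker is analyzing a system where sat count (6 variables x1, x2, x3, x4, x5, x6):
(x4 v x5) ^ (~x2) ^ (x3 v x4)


CNF with 3 clauses over 6 vars (64 assignments).
An assignment satisfies CNF iff every clause has >=1 true literal.
Check each row (bits = x1,x2,x3,x4,x5,x6; clause T/F shown):
  row 0 [000000]: clauses=FTF -> 0
  row 1 [000001]: clauses=FTF -> 0
  row 2 [000010]: clauses=TTF -> 0
  row 3 [000011]: clauses=TTF -> 0
  row 4 [000100]: clauses=TTT -> 1
  (every remaining row is evaluated the same way; all 64 results are listed next)
Full result column, 8 rows per line (x1,x2,x3 fixed per line; x4,x5,x6 runs 000..111 left to right):
  rows 0-7 [x1,x2,x3=000]: 00001111  (ones: 4)
  rows 8-15 [x1,x2,x3=001]: 00111111  (ones: 6)
  rows 16-23 [x1,x2,x3=010]: 00000000  (ones: 0)
  rows 24-31 [x1,x2,x3=011]: 00000000  (ones: 0)
  rows 32-39 [x1,x2,x3=100]: 00001111  (ones: 4)
  rows 40-47 [x1,x2,x3=101]: 00111111  (ones: 6)
  rows 48-55 [x1,x2,x3=110]: 00000000  (ones: 0)
  rows 56-63 [x1,x2,x3=111]: 00000000  (ones: 0)
Satisfying assignments = 4+6+0+0+4+6+0+0 = 20

20


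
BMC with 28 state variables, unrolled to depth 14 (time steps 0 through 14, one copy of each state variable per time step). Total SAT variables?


BMC unrolls to depth k, creating one copy of each state var for steps 0..k.
Step count = 14 + 1 = 15 (steps 0 through 14)
Vars per step = 28
Total = 28 * 15 = 420

420


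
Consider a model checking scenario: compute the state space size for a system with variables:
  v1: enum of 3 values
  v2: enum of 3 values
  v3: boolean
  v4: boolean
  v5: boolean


State space = product of domain sizes of all variables.
Domain sizes:
  v1 (enum of 3 values): 3
  v2 (enum of 3 values): 3
  v3 (boolean): 2
  v4 (boolean): 2
  v5 (boolean): 2
Product = 3 * 3 * 2 * 2 * 2 = 72

72


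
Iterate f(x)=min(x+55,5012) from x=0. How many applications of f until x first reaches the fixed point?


Step 1: x=0, cap=5012, increment=55
Step 2: x grows by 55 each step until capped at 5012; fixed point is x=5012
Step 3: iterations = ceil(5012/55) = 92

92


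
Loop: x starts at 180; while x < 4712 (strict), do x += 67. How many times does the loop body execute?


Step 1: x goes from 180 toward 4712 by 67; the body runs while x<4712, so iterations = ceil((bound-start)/step)
Step 2: Distance=4532
Step 3: ceil(4532/67)=68

68


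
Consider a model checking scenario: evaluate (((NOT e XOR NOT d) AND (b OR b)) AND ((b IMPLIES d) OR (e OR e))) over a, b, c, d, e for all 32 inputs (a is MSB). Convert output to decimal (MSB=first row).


Formula: (((NOT e XOR NOT d) AND (b OR b)) AND ((b IMPLIES d) OR (e OR e))) over a, b, c, d, e (32 rows)
Evaluate each row (bits = a,b,c,d,e, MSB first):
  row 0 [00000]: (((NOT 0 XOR NOT 0) AND (0 OR 0)) AND ((0 IMPLIES 0) OR (0 OR 0))) -> 0
  row 1 [00001]: (((NOT 1 XOR NOT 0) AND (0 OR 0)) AND ((0 IMPLIES 0) OR (1 OR 1))) -> 0
  row 2 [00010]: (((NOT 0 XOR NOT 1) AND (0 OR 0)) AND ((0 IMPLIES 1) OR (0 OR 0))) -> 0
  row 3 [00011]: (((NOT 1 XOR NOT 1) AND (0 OR 0)) AND ((0 IMPLIES 1) OR (1 OR 1))) -> 0
  row 4 [00100]: (((NOT 0 XOR NOT 0) AND (0 OR 0)) AND ((0 IMPLIES 0) OR (0 OR 0))) -> 0
  row 5 [00101]: (((NOT 1 XOR NOT 0) AND (0 OR 0)) AND ((0 IMPLIES 0) OR (1 OR 1))) -> 0
  row 6 [00110]: (((NOT 0 XOR NOT 1) AND (0 OR 0)) AND ((0 IMPLIES 1) OR (0 OR 0))) -> 0
  row 7 [00111]: (((NOT 1 XOR NOT 1) AND (0 OR 0)) AND ((0 IMPLIES 1) OR (1 OR 1))) -> 0
  row 8 [01000]: (((NOT 0 XOR NOT 0) AND (1 OR 1)) AND ((1 IMPLIES 0) OR (0 OR 0))) -> 0
  row 9 [01001]: (((NOT 1 XOR NOT 0) AND (1 OR 1)) AND ((1 IMPLIES 0) OR (1 OR 1))) -> 1
  row 10 [01010]: (((NOT 0 XOR NOT 1) AND (1 OR 1)) AND ((1 IMPLIES 1) OR (0 OR 0))) -> 1
  row 11 [01011]: (((NOT 1 XOR NOT 1) AND (1 OR 1)) AND ((1 IMPLIES 1) OR (1 OR 1))) -> 0
  row 12 [01100]: (((NOT 0 XOR NOT 0) AND (1 OR 1)) AND ((1 IMPLIES 0) OR (0 OR 0))) -> 0
  row 13 [01101]: (((NOT 1 XOR NOT 0) AND (1 OR 1)) AND ((1 IMPLIES 0) OR (1 OR 1))) -> 1
  row 14 [01110]: (((NOT 0 XOR NOT 1) AND (1 OR 1)) AND ((1 IMPLIES 1) OR (0 OR 0))) -> 1
  row 15 [01111]: (((NOT 1 XOR NOT 1) AND (1 OR 1)) AND ((1 IMPLIES 1) OR (1 OR 1))) -> 0
  row 16 [10000]: (((NOT 0 XOR NOT 0) AND (0 OR 0)) AND ((0 IMPLIES 0) OR (0 OR 0))) -> 0
  row 17 [10001]: (((NOT 1 XOR NOT 0) AND (0 OR 0)) AND ((0 IMPLIES 0) OR (1 OR 1))) -> 0
  row 18 [10010]: (((NOT 0 XOR NOT 1) AND (0 OR 0)) AND ((0 IMPLIES 1) OR (0 OR 0))) -> 0
  row 19 [10011]: (((NOT 1 XOR NOT 1) AND (0 OR 0)) AND ((0 IMPLIES 1) OR (1 OR 1))) -> 0
  row 20 [10100]: (((NOT 0 XOR NOT 0) AND (0 OR 0)) AND ((0 IMPLIES 0) OR (0 OR 0))) -> 0
  row 21 [10101]: (((NOT 1 XOR NOT 0) AND (0 OR 0)) AND ((0 IMPLIES 0) OR (1 OR 1))) -> 0
  row 22 [10110]: (((NOT 0 XOR NOT 1) AND (0 OR 0)) AND ((0 IMPLIES 1) OR (0 OR 0))) -> 0
  row 23 [10111]: (((NOT 1 XOR NOT 1) AND (0 OR 0)) AND ((0 IMPLIES 1) OR (1 OR 1))) -> 0
  row 24 [11000]: (((NOT 0 XOR NOT 0) AND (1 OR 1)) AND ((1 IMPLIES 0) OR (0 OR 0))) -> 0
  row 25 [11001]: (((NOT 1 XOR NOT 0) AND (1 OR 1)) AND ((1 IMPLIES 0) OR (1 OR 1))) -> 1
  row 26 [11010]: (((NOT 0 XOR NOT 1) AND (1 OR 1)) AND ((1 IMPLIES 1) OR (0 OR 0))) -> 1
  row 27 [11011]: (((NOT 1 XOR NOT 1) AND (1 OR 1)) AND ((1 IMPLIES 1) OR (1 OR 1))) -> 0
  row 28 [11100]: (((NOT 0 XOR NOT 0) AND (1 OR 1)) AND ((1 IMPLIES 0) OR (0 OR 0))) -> 0
  row 29 [11101]: (((NOT 1 XOR NOT 0) AND (1 OR 1)) AND ((1 IMPLIES 0) OR (1 OR 1))) -> 1
  row 30 [11110]: (((NOT 0 XOR NOT 1) AND (1 OR 1)) AND ((1 IMPLIES 1) OR (0 OR 0))) -> 1
  row 31 [11111]: (((NOT 1 XOR NOT 1) AND (1 OR 1)) AND ((1 IMPLIES 1) OR (1 OR 1))) -> 0
Full result column, 4 rows per line (a,b,c fixed per line; d,e runs 00..11 left to right):
  rows 0-3 [a,b,c=000]: 0000  = hex 0
  rows 4-7 [a,b,c=001]: 0000  = hex 0
  rows 8-11 [a,b,c=010]: 0110  = hex 6
  rows 12-15 [a,b,c=011]: 0110  = hex 6
  rows 16-19 [a,b,c=100]: 0000  = hex 0
  rows 20-23 [a,b,c=101]: 0000  = hex 0
  rows 24-27 [a,b,c=110]: 0110  = hex 6
  rows 28-31 [a,b,c=111]: 0110  = hex 6
Output column (row 0 .. row 31) = 00000000011001100000000001100110
Output column grouped in 4s = 0000 0000 0110 0110 0000 0000 0110 0110 = 0x00660066
Convert to decimal digit by digit (value = value*16 + digit):
  0 -> 0
  0*16 + 0 = 0
  0*16 + 6 = 6
  6*16 + 6 = 102
  102*16 + 0 = 1632
  1632*16 + 0 = 26112
  26112*16 + 6 = 417798
  417798*16 + 6 = 6684774
Decimal = 6684774

6684774


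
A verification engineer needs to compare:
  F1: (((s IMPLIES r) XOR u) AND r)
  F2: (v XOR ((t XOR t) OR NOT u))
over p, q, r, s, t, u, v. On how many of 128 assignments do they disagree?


F1 = (((s IMPLIES r) XOR u) AND r)
F2 = (v XOR ((t XOR t) OR NOT u))
Evaluate both on each of 128 rows (bits = p,q,r,s,t,u,v):
  row 0 [0000000]: F1=0 F2=1 (differ) -> 1
  row 1 [0000001]: F1=0 F2=0 -> 0
  row 2 [0000010]: F1=0 F2=0 -> 0
  row 3 [0000011]: F1=0 F2=1 (differ) -> 1
  row 4 [0000100]: F1=0 F2=1 (differ) -> 1
  (every remaining row is evaluated the same way; all 128 results are listed next)
Full result column, 8 rows per line (p,q,r,s fixed per line; t,u,v runs 000..111 left to right):
  rows 0-7 [p,q,r,s=0000]: 10011001  (ones: 4)
  rows 8-15 [p,q,r,s=0001]: 10011001  (ones: 4)
  rows 16-23 [p,q,r,s=0010]: 01010101  (ones: 4)
  rows 24-31 [p,q,r,s=0011]: 01010101  (ones: 4)
  rows 32-39 [p,q,r,s=0100]: 10011001  (ones: 4)
  rows 40-47 [p,q,r,s=0101]: 10011001  (ones: 4)
  rows 48-55 [p,q,r,s=0110]: 01010101  (ones: 4)
  rows 56-63 [p,q,r,s=0111]: 01010101  (ones: 4)
  rows 64-71 [p,q,r,s=1000]: 10011001  (ones: 4)
  rows 72-79 [p,q,r,s=1001]: 10011001  (ones: 4)
  rows 80-87 [p,q,r,s=1010]: 01010101  (ones: 4)
  rows 88-95 [p,q,r,s=1011]: 01010101  (ones: 4)
  rows 96-103 [p,q,r,s=1100]: 10011001  (ones: 4)
  rows 104-111 [p,q,r,s=1101]: 10011001  (ones: 4)
  rows 112-119 [p,q,r,s=1110]: 01010101  (ones: 4)
  rows 120-127 [p,q,r,s=1111]: 01010101  (ones: 4)
Disagreements = 4+4+4+4+4+4+4+4+4+4+4+4+4+4+4+4 = 64

64


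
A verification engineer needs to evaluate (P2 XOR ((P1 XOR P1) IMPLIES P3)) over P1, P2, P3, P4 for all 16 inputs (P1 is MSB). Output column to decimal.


Formula: (P2 XOR ((P1 XOR P1) IMPLIES P3)) over P1, P2, P3, P4 (16 rows)
Evaluate each row (bits = P1,P2,P3,P4, MSB first):
  row 0 [0000]: (0 XOR ((0 XOR 0) IMPLIES 0)) -> 1
  row 1 [0001]: (0 XOR ((0 XOR 0) IMPLIES 0)) -> 1
  row 2 [0010]: (0 XOR ((0 XOR 0) IMPLIES 1)) -> 1
  row 3 [0011]: (0 XOR ((0 XOR 0) IMPLIES 1)) -> 1
  row 4 [0100]: (1 XOR ((0 XOR 0) IMPLIES 0)) -> 0
  row 5 [0101]: (1 XOR ((0 XOR 0) IMPLIES 0)) -> 0
  row 6 [0110]: (1 XOR ((0 XOR 0) IMPLIES 1)) -> 0
  row 7 [0111]: (1 XOR ((0 XOR 0) IMPLIES 1)) -> 0
  row 8 [1000]: (0 XOR ((1 XOR 1) IMPLIES 0)) -> 1
  row 9 [1001]: (0 XOR ((1 XOR 1) IMPLIES 0)) -> 1
  row 10 [1010]: (0 XOR ((1 XOR 1) IMPLIES 1)) -> 1
  row 11 [1011]: (0 XOR ((1 XOR 1) IMPLIES 1)) -> 1
  row 12 [1100]: (1 XOR ((1 XOR 1) IMPLIES 0)) -> 0
  row 13 [1101]: (1 XOR ((1 XOR 1) IMPLIES 0)) -> 0
  row 14 [1110]: (1 XOR ((1 XOR 1) IMPLIES 1)) -> 0
  row 15 [1111]: (1 XOR ((1 XOR 1) IMPLIES 1)) -> 0
Full result column, 4 rows per line (P1,P2 fixed per line; P3,P4 runs 00..11 left to right):
  rows 0-3 [P1,P2=00]: 1111  = hex F
  rows 4-7 [P1,P2=01]: 0000  = hex 0
  rows 8-11 [P1,P2=10]: 1111  = hex F
  rows 12-15 [P1,P2=11]: 0000  = hex 0
Output column (row 0 .. row 15) = 1111000011110000
Output column grouped in 4s = 1111 0000 1111 0000 = 0xF0F0
Convert to decimal digit by digit (value = value*16 + digit):
  F -> 15
  15*16 + 0 = 240
  240*16 + 15 (F) = 3855
  3855*16 + 0 = 61680
Decimal = 61680

61680


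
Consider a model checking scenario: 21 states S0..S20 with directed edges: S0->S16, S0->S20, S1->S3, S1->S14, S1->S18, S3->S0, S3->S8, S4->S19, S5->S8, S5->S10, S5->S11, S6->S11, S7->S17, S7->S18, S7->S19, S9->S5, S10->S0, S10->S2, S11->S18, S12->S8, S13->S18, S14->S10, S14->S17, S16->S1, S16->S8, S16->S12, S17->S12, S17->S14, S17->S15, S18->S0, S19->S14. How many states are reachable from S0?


BFS from S0:
  layer 0: {S0}
  layer 1: {S16, S20}
  layer 2: {S1, S8, S12}
  layer 3: {S3, S14, S18}
  layer 4: {S10, S17}
  layer 5: {S2, S15}
Reachable set: {S0, S1, S2, S3, S8, S10, S12, S14, S15, S16, S17, S18, S20}
Count = 13

13


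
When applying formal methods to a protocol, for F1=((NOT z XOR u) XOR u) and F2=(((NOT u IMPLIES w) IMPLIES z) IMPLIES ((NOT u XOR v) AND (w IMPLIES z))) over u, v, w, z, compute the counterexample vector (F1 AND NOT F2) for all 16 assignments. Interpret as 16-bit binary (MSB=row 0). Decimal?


F1 = ((NOT z XOR u) XOR u)
F2 = (((NOT u IMPLIES w) IMPLIES z) IMPLIES ((NOT u XOR v) AND (w IMPLIES z)))
Counterexample to F1=>F2 is where F1=1 and F2=0.
Evaluate each row (bits = u,v,w,z, MSB first):
  row 0 [0000]: F1=1 F2=1 -> F1&~F2 -> 0
  row 1 [0001]: F1=0 F2=1 -> F1&~F2 -> 0
  row 2 [0010]: F1=1 F2=1 -> F1&~F2 -> 0
  row 3 [0011]: F1=0 F2=1 -> F1&~F2 -> 0
  row 4 [0100]: F1=1 F2=0 -> F1&~F2 -> 1
  row 5 [0101]: F1=0 F2=0 -> F1&~F2 -> 0
  row 6 [0110]: F1=1 F2=1 -> F1&~F2 -> 0
  row 7 [0111]: F1=0 F2=0 -> F1&~F2 -> 0
  row 8 [1000]: F1=1 F2=1 -> F1&~F2 -> 0
  row 9 [1001]: F1=0 F2=0 -> F1&~F2 -> 0
  row 10 [1010]: F1=1 F2=1 -> F1&~F2 -> 0
  row 11 [1011]: F1=0 F2=0 -> F1&~F2 -> 0
  row 12 [1100]: F1=1 F2=1 -> F1&~F2 -> 0
  row 13 [1101]: F1=0 F2=1 -> F1&~F2 -> 0
  row 14 [1110]: F1=1 F2=1 -> F1&~F2 -> 0
  row 15 [1111]: F1=0 F2=1 -> F1&~F2 -> 0
Full result column, 4 rows per line (u,v fixed per line; w,z runs 00..11 left to right):
  rows 0-3 [u,v=00]: 0000  = hex 0
  rows 4-7 [u,v=01]: 1000  = hex 8
  rows 8-11 [u,v=10]: 0000  = hex 0
  rows 12-15 [u,v=11]: 0000  = hex 0
Counterexample vector (row 0 .. row 15) = 0000100000000000
Output column grouped in 4s = 0000 1000 0000 0000 = 0x0800
Convert to decimal digit by digit (value = value*16 + digit):
  0 -> 0
  0*16 + 8 = 8
  8*16 + 0 = 128
  128*16 + 0 = 2048
Decimal = 2048

2048


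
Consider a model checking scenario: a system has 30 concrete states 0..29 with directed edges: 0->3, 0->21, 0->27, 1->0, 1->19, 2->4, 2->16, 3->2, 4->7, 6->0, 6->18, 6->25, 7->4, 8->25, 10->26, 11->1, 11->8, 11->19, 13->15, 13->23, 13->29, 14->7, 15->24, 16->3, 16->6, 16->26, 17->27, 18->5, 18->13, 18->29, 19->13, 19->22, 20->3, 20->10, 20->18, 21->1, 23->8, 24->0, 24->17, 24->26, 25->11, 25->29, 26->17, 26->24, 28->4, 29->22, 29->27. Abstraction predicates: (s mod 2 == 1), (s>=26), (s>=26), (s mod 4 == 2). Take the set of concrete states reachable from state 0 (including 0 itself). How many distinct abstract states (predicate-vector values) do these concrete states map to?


BFS from 0:
Concrete reachable: {0, 1, 2, 3, 4, 5, 6, 7, 8, 11, 13, 15, 16, 17, 18, 19, 21, 22, 23, 24, 25, 26, 27, 29}
Abstract via predicates (s mod 2 == 1), (s>=26), (s>=26), (s mod 4 == 2):
  (0,0,0,0) <- {0, 4, 8, 16, 24}
  (0,0,0,1) <- {2, 6, 18, 22}
  (0,1,1,1) <- {26}
  (1,0,0,0) <- {1, 3, 5, 7, 11, 13, 15, 17, 19, 21, 23, 25}
  (1,1,1,0) <- {27, 29}
Distinct abstract states = 5

5


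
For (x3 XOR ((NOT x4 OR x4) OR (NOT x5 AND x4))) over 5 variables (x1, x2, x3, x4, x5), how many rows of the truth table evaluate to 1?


Formula: (x3 XOR ((NOT x4 OR x4) OR (NOT x5 AND x4))) over 5 vars (32 rows)
Evaluate each row (x1, x2, x3, x4, x5 as bits, MSB first):
  row 0 [00000]: (0 XOR ((NOT 0 OR 0) OR (NOT 0 AND 0))) -> 1
  row 1 [00001]: (0 XOR ((NOT 0 OR 0) OR (NOT 1 AND 0))) -> 1
  row 2 [00010]: (0 XOR ((NOT 1 OR 1) OR (NOT 0 AND 1))) -> 1
  row 3 [00011]: (0 XOR ((NOT 1 OR 1) OR (NOT 1 AND 1))) -> 1
  row 4 [00100]: (1 XOR ((NOT 0 OR 0) OR (NOT 0 AND 0))) -> 0
  row 5 [00101]: (1 XOR ((NOT 0 OR 0) OR (NOT 1 AND 0))) -> 0
  row 6 [00110]: (1 XOR ((NOT 1 OR 1) OR (NOT 0 AND 1))) -> 0
  row 7 [00111]: (1 XOR ((NOT 1 OR 1) OR (NOT 1 AND 1))) -> 0
  row 8 [01000]: (0 XOR ((NOT 0 OR 0) OR (NOT 0 AND 0))) -> 1
  row 9 [01001]: (0 XOR ((NOT 0 OR 0) OR (NOT 1 AND 0))) -> 1
  row 10 [01010]: (0 XOR ((NOT 1 OR 1) OR (NOT 0 AND 1))) -> 1
  row 11 [01011]: (0 XOR ((NOT 1 OR 1) OR (NOT 1 AND 1))) -> 1
  row 12 [01100]: (1 XOR ((NOT 0 OR 0) OR (NOT 0 AND 0))) -> 0
  row 13 [01101]: (1 XOR ((NOT 0 OR 0) OR (NOT 1 AND 0))) -> 0
  row 14 [01110]: (1 XOR ((NOT 1 OR 1) OR (NOT 0 AND 1))) -> 0
  row 15 [01111]: (1 XOR ((NOT 1 OR 1) OR (NOT 1 AND 1))) -> 0
  row 16 [10000]: (0 XOR ((NOT 0 OR 0) OR (NOT 0 AND 0))) -> 1
  row 17 [10001]: (0 XOR ((NOT 0 OR 0) OR (NOT 1 AND 0))) -> 1
  row 18 [10010]: (0 XOR ((NOT 1 OR 1) OR (NOT 0 AND 1))) -> 1
  row 19 [10011]: (0 XOR ((NOT 1 OR 1) OR (NOT 1 AND 1))) -> 1
  row 20 [10100]: (1 XOR ((NOT 0 OR 0) OR (NOT 0 AND 0))) -> 0
  row 21 [10101]: (1 XOR ((NOT 0 OR 0) OR (NOT 1 AND 0))) -> 0
  row 22 [10110]: (1 XOR ((NOT 1 OR 1) OR (NOT 0 AND 1))) -> 0
  row 23 [10111]: (1 XOR ((NOT 1 OR 1) OR (NOT 1 AND 1))) -> 0
  row 24 [11000]: (0 XOR ((NOT 0 OR 0) OR (NOT 0 AND 0))) -> 1
  row 25 [11001]: (0 XOR ((NOT 0 OR 0) OR (NOT 1 AND 0))) -> 1
  row 26 [11010]: (0 XOR ((NOT 1 OR 1) OR (NOT 0 AND 1))) -> 1
  row 27 [11011]: (0 XOR ((NOT 1 OR 1) OR (NOT 1 AND 1))) -> 1
  row 28 [11100]: (1 XOR ((NOT 0 OR 0) OR (NOT 0 AND 0))) -> 0
  row 29 [11101]: (1 XOR ((NOT 0 OR 0) OR (NOT 1 AND 0))) -> 0
  row 30 [11110]: (1 XOR ((NOT 1 OR 1) OR (NOT 0 AND 1))) -> 0
  row 31 [11111]: (1 XOR ((NOT 1 OR 1) OR (NOT 1 AND 1))) -> 0
Full result column, 8 rows per line (x1,x2 fixed per line; x3,x4,x5 runs 000..111 left to right):
  rows 0-7 [x1,x2=00]: 11110000  (ones: 4)
  rows 8-15 [x1,x2=01]: 11110000  (ones: 4)
  rows 16-23 [x1,x2=10]: 11110000  (ones: 4)
  rows 24-31 [x1,x2=11]: 11110000  (ones: 4)
Count of 1-rows = 4+4+4+4 = 16

16


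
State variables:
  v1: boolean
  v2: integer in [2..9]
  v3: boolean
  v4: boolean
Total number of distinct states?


State space = product of domain sizes of all variables.
Domain sizes:
  v1 (boolean): 2
  v2 (integer in [2..9]): 8
  v3 (boolean): 2
  v4 (boolean): 2
Product = 2 * 8 * 2 * 2 = 64

64


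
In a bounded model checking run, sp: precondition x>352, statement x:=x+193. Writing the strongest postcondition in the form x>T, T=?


Formula: sp(P, x:=E) = exists old_x. (x = E[old_x/x]) AND P[old_x/x] (old_x is the value of x before the assignment; eliminate old_x by solving x = E[old_x/x] for old_x)
Step 1: Precondition P: x>352, i.e. old_x > 352
Step 2: Assignment gives x = old_x + 193, so old_x = x - 193
Step 3: Substitute into P: x - 193 > 352
Step 4: Simplify: x > 352+193 = 545

545


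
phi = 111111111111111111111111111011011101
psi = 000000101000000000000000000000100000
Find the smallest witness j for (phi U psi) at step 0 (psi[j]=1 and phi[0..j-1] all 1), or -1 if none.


(phi U psi) at 0: need smallest j with psi[j]=1 and phi[i]=1 for all i in [0,j).
Scan from step 0:
  step 0: phi=1, psi=0 -> continue
  step 1: phi=1, psi=0 -> continue
  step 2: phi=1, psi=0 -> continue
  step 3: phi=1, psi=0 -> continue
  step 6: psi=1 and phi held for [0,6) -> witness found
Witness step = 6

6


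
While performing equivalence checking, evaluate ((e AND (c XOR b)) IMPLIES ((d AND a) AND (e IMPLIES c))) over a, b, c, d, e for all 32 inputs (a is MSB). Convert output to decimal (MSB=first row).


Formula: ((e AND (c XOR b)) IMPLIES ((d AND a) AND (e IMPLIES c))) over a, b, c, d, e (32 rows)
Evaluate each row (bits = a,b,c,d,e, MSB first):
  row 0 [00000]: ((0 AND (0 XOR 0)) IMPLIES ((0 AND 0) AND (0 IMPLIES 0))) -> 1
  row 1 [00001]: ((1 AND (0 XOR 0)) IMPLIES ((0 AND 0) AND (1 IMPLIES 0))) -> 1
  row 2 [00010]: ((0 AND (0 XOR 0)) IMPLIES ((1 AND 0) AND (0 IMPLIES 0))) -> 1
  row 3 [00011]: ((1 AND (0 XOR 0)) IMPLIES ((1 AND 0) AND (1 IMPLIES 0))) -> 1
  row 4 [00100]: ((0 AND (1 XOR 0)) IMPLIES ((0 AND 0) AND (0 IMPLIES 1))) -> 1
  row 5 [00101]: ((1 AND (1 XOR 0)) IMPLIES ((0 AND 0) AND (1 IMPLIES 1))) -> 0
  row 6 [00110]: ((0 AND (1 XOR 0)) IMPLIES ((1 AND 0) AND (0 IMPLIES 1))) -> 1
  row 7 [00111]: ((1 AND (1 XOR 0)) IMPLIES ((1 AND 0) AND (1 IMPLIES 1))) -> 0
  row 8 [01000]: ((0 AND (0 XOR 1)) IMPLIES ((0 AND 0) AND (0 IMPLIES 0))) -> 1
  row 9 [01001]: ((1 AND (0 XOR 1)) IMPLIES ((0 AND 0) AND (1 IMPLIES 0))) -> 0
  row 10 [01010]: ((0 AND (0 XOR 1)) IMPLIES ((1 AND 0) AND (0 IMPLIES 0))) -> 1
  row 11 [01011]: ((1 AND (0 XOR 1)) IMPLIES ((1 AND 0) AND (1 IMPLIES 0))) -> 0
  row 12 [01100]: ((0 AND (1 XOR 1)) IMPLIES ((0 AND 0) AND (0 IMPLIES 1))) -> 1
  row 13 [01101]: ((1 AND (1 XOR 1)) IMPLIES ((0 AND 0) AND (1 IMPLIES 1))) -> 1
  row 14 [01110]: ((0 AND (1 XOR 1)) IMPLIES ((1 AND 0) AND (0 IMPLIES 1))) -> 1
  row 15 [01111]: ((1 AND (1 XOR 1)) IMPLIES ((1 AND 0) AND (1 IMPLIES 1))) -> 1
  row 16 [10000]: ((0 AND (0 XOR 0)) IMPLIES ((0 AND 1) AND (0 IMPLIES 0))) -> 1
  row 17 [10001]: ((1 AND (0 XOR 0)) IMPLIES ((0 AND 1) AND (1 IMPLIES 0))) -> 1
  row 18 [10010]: ((0 AND (0 XOR 0)) IMPLIES ((1 AND 1) AND (0 IMPLIES 0))) -> 1
  row 19 [10011]: ((1 AND (0 XOR 0)) IMPLIES ((1 AND 1) AND (1 IMPLIES 0))) -> 1
  row 20 [10100]: ((0 AND (1 XOR 0)) IMPLIES ((0 AND 1) AND (0 IMPLIES 1))) -> 1
  row 21 [10101]: ((1 AND (1 XOR 0)) IMPLIES ((0 AND 1) AND (1 IMPLIES 1))) -> 0
  row 22 [10110]: ((0 AND (1 XOR 0)) IMPLIES ((1 AND 1) AND (0 IMPLIES 1))) -> 1
  row 23 [10111]: ((1 AND (1 XOR 0)) IMPLIES ((1 AND 1) AND (1 IMPLIES 1))) -> 1
  row 24 [11000]: ((0 AND (0 XOR 1)) IMPLIES ((0 AND 1) AND (0 IMPLIES 0))) -> 1
  row 25 [11001]: ((1 AND (0 XOR 1)) IMPLIES ((0 AND 1) AND (1 IMPLIES 0))) -> 0
  row 26 [11010]: ((0 AND (0 XOR 1)) IMPLIES ((1 AND 1) AND (0 IMPLIES 0))) -> 1
  row 27 [11011]: ((1 AND (0 XOR 1)) IMPLIES ((1 AND 1) AND (1 IMPLIES 0))) -> 0
  row 28 [11100]: ((0 AND (1 XOR 1)) IMPLIES ((0 AND 1) AND (0 IMPLIES 1))) -> 1
  row 29 [11101]: ((1 AND (1 XOR 1)) IMPLIES ((0 AND 1) AND (1 IMPLIES 1))) -> 1
  row 30 [11110]: ((0 AND (1 XOR 1)) IMPLIES ((1 AND 1) AND (0 IMPLIES 1))) -> 1
  row 31 [11111]: ((1 AND (1 XOR 1)) IMPLIES ((1 AND 1) AND (1 IMPLIES 1))) -> 1
Full result column, 4 rows per line (a,b,c fixed per line; d,e runs 00..11 left to right):
  rows 0-3 [a,b,c=000]: 1111  = hex F
  rows 4-7 [a,b,c=001]: 1010  = hex A
  rows 8-11 [a,b,c=010]: 1010  = hex A
  rows 12-15 [a,b,c=011]: 1111  = hex F
  rows 16-19 [a,b,c=100]: 1111  = hex F
  rows 20-23 [a,b,c=101]: 1011  = hex B
  rows 24-27 [a,b,c=110]: 1010  = hex A
  rows 28-31 [a,b,c=111]: 1111  = hex F
Output column (row 0 .. row 31) = 11111010101011111111101110101111
Output column grouped in 4s = 1111 1010 1010 1111 1111 1011 1010 1111 = 0xFAAFFBAF
Convert to decimal digit by digit (value = value*16 + digit):
  F -> 15
  15*16 + 10 (A) = 250
  250*16 + 10 (A) = 4010
  4010*16 + 15 (F) = 64175
  64175*16 + 15 (F) = 1026815
  1026815*16 + 11 (B) = 16429051
  16429051*16 + 10 (A) = 262864826
  262864826*16 + 15 (F) = 4205837231
Decimal = 4205837231

4205837231


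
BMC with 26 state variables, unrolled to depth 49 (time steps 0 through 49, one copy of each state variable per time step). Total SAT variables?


BMC unrolls to depth k, creating one copy of each state var for steps 0..k.
Step count = 49 + 1 = 50 (steps 0 through 49)
Vars per step = 26
Total = 26 * 50 = 1300

1300


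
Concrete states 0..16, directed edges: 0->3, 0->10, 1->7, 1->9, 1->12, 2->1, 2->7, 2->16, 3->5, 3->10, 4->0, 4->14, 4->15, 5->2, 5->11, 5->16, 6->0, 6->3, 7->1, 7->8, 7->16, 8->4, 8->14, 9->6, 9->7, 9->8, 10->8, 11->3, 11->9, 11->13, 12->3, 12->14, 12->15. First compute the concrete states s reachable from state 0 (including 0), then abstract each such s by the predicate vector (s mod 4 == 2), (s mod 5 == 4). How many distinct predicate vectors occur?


BFS from 0:
Concrete reachable: {0, 1, 2, 3, 4, 5, 6, 7, 8, 9, 10, 11, 12, 13, 14, 15, 16}
Abstract via predicates (s mod 4 == 2), (s mod 5 == 4):
  (0,0) <- {0, 1, 3, 5, 7, 8, 11, 12, 13, 15, 16}
  (0,1) <- {4, 9}
  (1,0) <- {2, 6, 10}
  (1,1) <- {14}
Distinct abstract states = 4

4


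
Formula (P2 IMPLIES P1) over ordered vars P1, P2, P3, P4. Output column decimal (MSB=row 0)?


Formula: (P2 IMPLIES P1) over P1, P2, P3, P4 (16 rows)
Evaluate each row (bits = P1,P2,P3,P4, MSB first):
  row 0 [0000]: (0 IMPLIES 0) -> 1
  row 1 [0001]: (0 IMPLIES 0) -> 1
  row 2 [0010]: (0 IMPLIES 0) -> 1
  row 3 [0011]: (0 IMPLIES 0) -> 1
  row 4 [0100]: (1 IMPLIES 0) -> 0
  row 5 [0101]: (1 IMPLIES 0) -> 0
  row 6 [0110]: (1 IMPLIES 0) -> 0
  row 7 [0111]: (1 IMPLIES 0) -> 0
  row 8 [1000]: (0 IMPLIES 1) -> 1
  row 9 [1001]: (0 IMPLIES 1) -> 1
  row 10 [1010]: (0 IMPLIES 1) -> 1
  row 11 [1011]: (0 IMPLIES 1) -> 1
  row 12 [1100]: (1 IMPLIES 1) -> 1
  row 13 [1101]: (1 IMPLIES 1) -> 1
  row 14 [1110]: (1 IMPLIES 1) -> 1
  row 15 [1111]: (1 IMPLIES 1) -> 1
Full result column, 4 rows per line (P1,P2 fixed per line; P3,P4 runs 00..11 left to right):
  rows 0-3 [P1,P2=00]: 1111  = hex F
  rows 4-7 [P1,P2=01]: 0000  = hex 0
  rows 8-11 [P1,P2=10]: 1111  = hex F
  rows 12-15 [P1,P2=11]: 1111  = hex F
Output column (row 0 .. row 15) = 1111000011111111
Output column grouped in 4s = 1111 0000 1111 1111 = 0xF0FF
Convert to decimal digit by digit (value = value*16 + digit):
  F -> 15
  15*16 + 0 = 240
  240*16 + 15 (F) = 3855
  3855*16 + 15 (F) = 61695
Decimal = 61695

61695
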